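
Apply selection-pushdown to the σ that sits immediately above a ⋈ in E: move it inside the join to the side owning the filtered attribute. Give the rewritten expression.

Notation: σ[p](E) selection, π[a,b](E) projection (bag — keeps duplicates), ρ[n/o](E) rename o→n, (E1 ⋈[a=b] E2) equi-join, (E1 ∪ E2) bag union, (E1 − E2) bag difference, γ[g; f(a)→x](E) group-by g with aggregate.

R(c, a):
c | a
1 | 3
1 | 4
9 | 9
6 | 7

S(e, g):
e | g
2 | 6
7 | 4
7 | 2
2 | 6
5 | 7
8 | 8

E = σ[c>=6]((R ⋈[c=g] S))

σ filters on c, owned by the left side.
E' = (σ[c>=6](R) ⋈[c=g] S)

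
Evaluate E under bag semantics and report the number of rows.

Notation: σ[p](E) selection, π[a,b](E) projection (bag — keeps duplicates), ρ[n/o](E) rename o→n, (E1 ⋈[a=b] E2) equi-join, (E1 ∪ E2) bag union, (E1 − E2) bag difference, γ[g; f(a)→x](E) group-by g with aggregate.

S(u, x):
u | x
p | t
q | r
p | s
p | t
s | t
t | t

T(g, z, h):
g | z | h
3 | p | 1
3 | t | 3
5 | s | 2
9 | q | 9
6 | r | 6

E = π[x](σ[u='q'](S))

Subexpression sizes:
  S → 6
  σ[u='q'](S) → 1
  π[x](σ[u='q'](S)) → 1

|E| = 1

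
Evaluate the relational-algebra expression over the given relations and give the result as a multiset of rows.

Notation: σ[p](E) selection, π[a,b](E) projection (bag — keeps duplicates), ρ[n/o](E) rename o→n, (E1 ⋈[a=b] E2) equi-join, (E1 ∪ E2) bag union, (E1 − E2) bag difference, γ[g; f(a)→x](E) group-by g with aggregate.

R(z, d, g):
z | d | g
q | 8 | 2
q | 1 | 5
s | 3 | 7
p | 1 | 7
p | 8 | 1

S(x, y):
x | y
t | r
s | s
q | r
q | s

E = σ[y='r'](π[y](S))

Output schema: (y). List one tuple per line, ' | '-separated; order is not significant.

Subexpression sizes:
  S → 4
  π[y](S) → 4
  σ[y='r'](π[y](S)) → 2

== RESULT ==
y
r
r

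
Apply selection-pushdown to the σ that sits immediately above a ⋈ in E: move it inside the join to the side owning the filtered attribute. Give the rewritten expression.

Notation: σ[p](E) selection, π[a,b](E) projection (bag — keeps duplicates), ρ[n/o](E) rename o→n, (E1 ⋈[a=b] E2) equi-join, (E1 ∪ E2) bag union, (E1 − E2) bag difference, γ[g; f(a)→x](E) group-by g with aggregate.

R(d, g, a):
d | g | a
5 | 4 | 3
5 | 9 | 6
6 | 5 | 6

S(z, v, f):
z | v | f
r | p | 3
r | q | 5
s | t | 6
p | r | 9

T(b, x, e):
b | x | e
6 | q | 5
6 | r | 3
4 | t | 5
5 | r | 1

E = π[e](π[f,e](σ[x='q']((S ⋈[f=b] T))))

σ filters on x, owned by the right side.
E' = π[e](π[f,e]((S ⋈[f=b] σ[x='q'](T))))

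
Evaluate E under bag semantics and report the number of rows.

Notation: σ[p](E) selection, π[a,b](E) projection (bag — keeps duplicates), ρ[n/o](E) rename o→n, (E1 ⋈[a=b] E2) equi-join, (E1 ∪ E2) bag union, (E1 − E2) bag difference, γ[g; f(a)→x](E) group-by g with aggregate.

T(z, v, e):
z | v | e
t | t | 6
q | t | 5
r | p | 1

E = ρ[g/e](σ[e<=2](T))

Row counts bottom-up:
  T → 3
  σ[e<=2](T) → 1
  ρ[g/e](σ[e<=2](T)) → 1

|E| = 1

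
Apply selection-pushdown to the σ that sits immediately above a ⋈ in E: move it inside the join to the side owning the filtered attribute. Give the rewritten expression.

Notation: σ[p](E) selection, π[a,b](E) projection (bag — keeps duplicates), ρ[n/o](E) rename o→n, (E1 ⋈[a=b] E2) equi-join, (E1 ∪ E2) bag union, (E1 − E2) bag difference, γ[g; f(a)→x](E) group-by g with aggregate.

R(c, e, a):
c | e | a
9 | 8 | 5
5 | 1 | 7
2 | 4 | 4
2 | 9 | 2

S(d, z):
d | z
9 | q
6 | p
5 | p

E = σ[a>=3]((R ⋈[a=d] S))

σ filters on a, owned by the left side.
E' = (σ[a>=3](R) ⋈[a=d] S)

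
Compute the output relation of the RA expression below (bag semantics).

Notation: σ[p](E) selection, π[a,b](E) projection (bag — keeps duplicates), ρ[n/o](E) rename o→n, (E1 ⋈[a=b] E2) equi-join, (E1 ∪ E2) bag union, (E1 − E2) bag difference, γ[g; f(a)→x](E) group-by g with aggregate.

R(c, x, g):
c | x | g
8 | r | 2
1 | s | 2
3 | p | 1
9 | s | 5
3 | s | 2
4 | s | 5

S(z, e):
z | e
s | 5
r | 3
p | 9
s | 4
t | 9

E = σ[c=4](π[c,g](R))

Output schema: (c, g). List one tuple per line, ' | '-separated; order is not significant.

Stepwise |·|:
  R → 6
  π[c,g](R) → 6
  σ[c=4](π[c,g](R)) → 1

== RESULT ==
c | g
4 | 5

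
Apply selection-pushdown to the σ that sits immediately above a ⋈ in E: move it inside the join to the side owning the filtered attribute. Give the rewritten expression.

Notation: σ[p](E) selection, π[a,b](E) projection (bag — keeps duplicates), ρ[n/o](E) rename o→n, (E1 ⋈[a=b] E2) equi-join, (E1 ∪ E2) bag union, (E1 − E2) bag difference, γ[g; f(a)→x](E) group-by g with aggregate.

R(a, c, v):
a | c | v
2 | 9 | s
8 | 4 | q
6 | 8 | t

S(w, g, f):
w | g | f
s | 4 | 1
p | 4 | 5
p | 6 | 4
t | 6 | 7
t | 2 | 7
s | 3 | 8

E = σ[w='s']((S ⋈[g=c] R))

σ filters on w, owned by the left side.
E' = (σ[w='s'](S) ⋈[g=c] R)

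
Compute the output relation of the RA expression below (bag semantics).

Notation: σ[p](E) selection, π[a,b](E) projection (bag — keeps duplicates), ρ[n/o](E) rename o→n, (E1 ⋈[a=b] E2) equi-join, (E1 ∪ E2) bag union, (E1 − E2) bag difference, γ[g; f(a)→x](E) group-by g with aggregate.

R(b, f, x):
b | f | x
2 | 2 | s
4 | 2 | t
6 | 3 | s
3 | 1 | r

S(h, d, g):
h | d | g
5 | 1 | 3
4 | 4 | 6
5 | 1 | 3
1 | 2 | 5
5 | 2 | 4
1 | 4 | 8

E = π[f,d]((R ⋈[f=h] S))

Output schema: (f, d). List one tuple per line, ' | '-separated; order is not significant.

Row counts bottom-up:
  R → 4
  S → 6
  (R ⋈[f=h] S) → 2
  π[f,d]((R ⋈[f=h] S)) → 2

== RESULT ==
f | d
1 | 2
1 | 4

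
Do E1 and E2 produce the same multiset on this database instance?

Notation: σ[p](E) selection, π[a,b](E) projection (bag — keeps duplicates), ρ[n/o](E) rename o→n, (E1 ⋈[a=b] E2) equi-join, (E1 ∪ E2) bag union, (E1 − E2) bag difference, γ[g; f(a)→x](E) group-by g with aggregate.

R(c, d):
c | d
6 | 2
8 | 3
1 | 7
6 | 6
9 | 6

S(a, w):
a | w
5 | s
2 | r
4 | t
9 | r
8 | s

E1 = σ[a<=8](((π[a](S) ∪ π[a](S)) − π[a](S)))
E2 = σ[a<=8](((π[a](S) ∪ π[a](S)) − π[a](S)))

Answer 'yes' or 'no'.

E1 subexpression sizes:
  S → 5
  π[a](S) → 5
  S → 5
  π[a](S) → 5
  (π[a](S) ∪ π[a](S)) → 10
  S → 5
  π[a](S) → 5
  ((π[a](S) ∪ π[a](S)) − π[a](S)) → 5
  σ[a<=8](((π[a](S) ∪ π[a](S)) − π[a](S))) → 4
E2 subexpression sizes:
  S → 5
  π[a](S) → 5
  S → 5
  π[a](S) → 5
  (π[a](S) ∪ π[a](S)) → 10
  S → 5
  π[a](S) → 5
  ((π[a](S) ∪ π[a](S)) − π[a](S)) → 5
  σ[a<=8](((π[a](S) ∪ π[a](S)) − π[a](S))) → 4

E1 and E2 produce the same multiset:
a
2
4
5
8

yes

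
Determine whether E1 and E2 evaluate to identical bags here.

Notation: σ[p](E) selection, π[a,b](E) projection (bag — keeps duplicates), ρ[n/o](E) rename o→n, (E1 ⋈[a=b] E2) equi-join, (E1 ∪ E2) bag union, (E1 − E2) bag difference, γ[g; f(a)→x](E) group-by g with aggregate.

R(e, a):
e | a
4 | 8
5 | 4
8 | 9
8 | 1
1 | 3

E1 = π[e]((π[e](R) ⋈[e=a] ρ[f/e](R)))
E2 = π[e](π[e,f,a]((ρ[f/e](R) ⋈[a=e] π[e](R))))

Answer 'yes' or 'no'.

E1 row counts bottom-up:
  R → 5
  π[e](R) → 5
  R → 5
  ρ[f/e](R) → 5
  (π[e](R) ⋈[e=a] ρ[f/e](R)) → 4
  π[e]((π[e](R) ⋈[e=a] ρ[f/e](R))) → 4
E2 row counts bottom-up:
  R → 5
  ρ[f/e](R) → 5
  R → 5
  π[e](R) → 5
  (ρ[f/e](R) ⋈[a=e] π[e](R)) → 4
  π[e,f,a]((ρ[f/e](R) ⋈[a=e] π[e](R))) → 4
  π[e](π[e,f,a]((ρ[f/e](R) ⋈[a=e] π[e](R)))) → 4

E1 and E2 produce the same multiset:
e
1
4
8
8

yes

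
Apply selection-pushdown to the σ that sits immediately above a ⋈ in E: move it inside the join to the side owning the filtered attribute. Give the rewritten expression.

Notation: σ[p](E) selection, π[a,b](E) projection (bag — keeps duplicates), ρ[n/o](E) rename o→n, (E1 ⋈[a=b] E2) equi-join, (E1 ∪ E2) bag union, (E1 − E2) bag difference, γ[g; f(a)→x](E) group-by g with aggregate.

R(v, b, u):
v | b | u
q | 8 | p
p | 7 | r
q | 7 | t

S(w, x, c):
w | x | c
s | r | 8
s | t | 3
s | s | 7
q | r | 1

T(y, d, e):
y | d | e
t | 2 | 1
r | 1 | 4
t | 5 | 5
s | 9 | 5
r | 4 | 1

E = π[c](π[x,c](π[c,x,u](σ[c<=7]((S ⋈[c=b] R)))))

σ filters on c, owned by the left side.
E' = π[c](π[x,c](π[c,x,u]((σ[c<=7](S) ⋈[c=b] R))))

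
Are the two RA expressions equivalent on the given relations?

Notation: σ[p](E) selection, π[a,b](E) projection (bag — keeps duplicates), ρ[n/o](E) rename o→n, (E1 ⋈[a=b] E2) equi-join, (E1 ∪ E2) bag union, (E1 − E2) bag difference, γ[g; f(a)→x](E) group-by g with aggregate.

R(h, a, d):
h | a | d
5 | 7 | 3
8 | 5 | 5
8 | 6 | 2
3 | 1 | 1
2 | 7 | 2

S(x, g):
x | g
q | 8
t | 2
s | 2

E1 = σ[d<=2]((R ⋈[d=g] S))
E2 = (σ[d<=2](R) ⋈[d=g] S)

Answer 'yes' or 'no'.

E1 row counts bottom-up:
  R → 5
  S → 3
  (R ⋈[d=g] S) → 4
  σ[d<=2]((R ⋈[d=g] S)) → 4
E2 row counts bottom-up:
  R → 5
  σ[d<=2](R) → 3
  S → 3
  (σ[d<=2](R) ⋈[d=g] S) → 4

E1 and E2 produce the same multiset:
h | a | d | x | g
2 | 7 | 2 | s | 2
2 | 7 | 2 | t | 2
8 | 6 | 2 | s | 2
8 | 6 | 2 | t | 2

yes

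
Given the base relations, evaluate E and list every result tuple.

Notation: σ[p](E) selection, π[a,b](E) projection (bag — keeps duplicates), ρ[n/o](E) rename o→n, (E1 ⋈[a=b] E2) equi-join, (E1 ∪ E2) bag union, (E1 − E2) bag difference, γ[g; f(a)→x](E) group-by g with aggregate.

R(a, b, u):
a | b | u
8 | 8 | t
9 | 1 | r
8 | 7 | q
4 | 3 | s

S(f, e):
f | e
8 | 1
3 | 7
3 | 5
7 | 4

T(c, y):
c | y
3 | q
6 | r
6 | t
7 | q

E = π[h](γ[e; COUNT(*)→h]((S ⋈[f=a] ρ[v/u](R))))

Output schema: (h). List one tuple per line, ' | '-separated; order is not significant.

Subexpression sizes:
  S → 4
  R → 4
  ρ[v/u](R) → 4
  (S ⋈[f=a] ρ[v/u](R)) → 2
  γ[e; COUNT(*)→h]((S ⋈[f=a] ρ[v/u](R))) → 1
  π[h](γ[e; COUNT(*)→h]((S ⋈[f=a] ρ[v/u](R)))) → 1

== RESULT ==
h
2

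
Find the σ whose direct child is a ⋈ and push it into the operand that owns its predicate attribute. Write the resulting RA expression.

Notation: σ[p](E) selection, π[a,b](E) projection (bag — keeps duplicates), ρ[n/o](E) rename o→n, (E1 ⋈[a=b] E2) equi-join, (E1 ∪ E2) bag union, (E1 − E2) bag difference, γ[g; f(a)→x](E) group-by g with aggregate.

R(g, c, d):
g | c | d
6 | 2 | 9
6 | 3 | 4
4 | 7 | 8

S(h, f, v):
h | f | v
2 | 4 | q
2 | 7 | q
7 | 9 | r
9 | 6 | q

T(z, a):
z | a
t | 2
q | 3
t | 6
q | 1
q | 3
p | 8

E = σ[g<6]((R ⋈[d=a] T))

σ filters on g, owned by the left side.
E' = (σ[g<6](R) ⋈[d=a] T)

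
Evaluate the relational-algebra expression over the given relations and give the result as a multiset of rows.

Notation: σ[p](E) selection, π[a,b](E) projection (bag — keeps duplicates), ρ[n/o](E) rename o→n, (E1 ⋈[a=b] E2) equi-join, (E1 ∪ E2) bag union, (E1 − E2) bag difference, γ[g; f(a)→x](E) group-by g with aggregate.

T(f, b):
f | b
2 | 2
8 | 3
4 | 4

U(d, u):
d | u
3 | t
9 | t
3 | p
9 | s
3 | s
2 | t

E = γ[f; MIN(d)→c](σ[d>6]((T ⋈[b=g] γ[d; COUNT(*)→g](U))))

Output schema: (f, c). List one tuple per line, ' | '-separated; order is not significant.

Per-node cardinality:
  T → 3
  U → 6
  γ[d; COUNT(*)→g](U) → 3
  (T ⋈[b=g] γ[d; COUNT(*)→g](U)) → 2
  σ[d>6]((T ⋈[b=g] γ[d; COUNT(*)→g](U))) → 1
  γ[f; MIN(d)→c](σ[d>6]((T ⋈[b=g] γ[d; COUNT(*)→g](U)))) → 1

== RESULT ==
f | c
2 | 9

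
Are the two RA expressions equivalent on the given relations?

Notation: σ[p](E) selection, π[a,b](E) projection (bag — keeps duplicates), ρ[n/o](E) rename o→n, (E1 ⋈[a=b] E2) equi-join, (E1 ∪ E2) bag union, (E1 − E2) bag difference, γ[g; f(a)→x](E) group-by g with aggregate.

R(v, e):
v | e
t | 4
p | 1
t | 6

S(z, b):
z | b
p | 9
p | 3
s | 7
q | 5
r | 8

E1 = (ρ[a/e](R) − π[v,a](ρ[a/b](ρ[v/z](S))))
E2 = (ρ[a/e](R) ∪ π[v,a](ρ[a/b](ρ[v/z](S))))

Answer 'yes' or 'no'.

E1 row counts bottom-up:
  R → 3
  ρ[a/e](R) → 3
  S → 5
  ρ[v/z](S) → 5
  ρ[a/b](ρ[v/z](S)) → 5
  π[v,a](ρ[a/b](ρ[v/z](S))) → 5
  (ρ[a/e](R) − π[v,a](ρ[a/b](ρ[v/z](S)))) → 3
E2 row counts bottom-up:
  R → 3
  ρ[a/e](R) → 3
  S → 5
  ρ[v/z](S) → 5
  ρ[a/b](ρ[v/z](S)) → 5
  π[v,a](ρ[a/b](ρ[v/z](S))) → 5
  (ρ[a/e](R) ∪ π[v,a](ρ[a/b](ρ[v/z](S)))) → 8

E1 result:
v | a
p | 1
t | 4
t | 6
E2 result:
v | a
p | 1
p | 3
p | 9
q | 5
r | 8
s | 7
t | 4
t | 6
Witness: ('q', 5) appears 0× in E1 but 1× in E2.

no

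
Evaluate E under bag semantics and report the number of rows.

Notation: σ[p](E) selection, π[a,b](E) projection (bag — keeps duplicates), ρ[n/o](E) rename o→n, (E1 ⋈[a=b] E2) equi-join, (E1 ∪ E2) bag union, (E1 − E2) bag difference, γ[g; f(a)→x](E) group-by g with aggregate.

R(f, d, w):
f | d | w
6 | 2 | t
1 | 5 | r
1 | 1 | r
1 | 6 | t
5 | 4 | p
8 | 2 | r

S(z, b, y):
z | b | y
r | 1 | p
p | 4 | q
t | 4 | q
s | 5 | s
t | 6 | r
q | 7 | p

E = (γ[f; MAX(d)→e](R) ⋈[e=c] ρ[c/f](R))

Row counts bottom-up:
  R → 6
  γ[f; MAX(d)→e](R) → 4
  R → 6
  ρ[c/f](R) → 6
  (γ[f; MAX(d)→e](R) ⋈[e=c] ρ[c/f](R)) → 1

|E| = 1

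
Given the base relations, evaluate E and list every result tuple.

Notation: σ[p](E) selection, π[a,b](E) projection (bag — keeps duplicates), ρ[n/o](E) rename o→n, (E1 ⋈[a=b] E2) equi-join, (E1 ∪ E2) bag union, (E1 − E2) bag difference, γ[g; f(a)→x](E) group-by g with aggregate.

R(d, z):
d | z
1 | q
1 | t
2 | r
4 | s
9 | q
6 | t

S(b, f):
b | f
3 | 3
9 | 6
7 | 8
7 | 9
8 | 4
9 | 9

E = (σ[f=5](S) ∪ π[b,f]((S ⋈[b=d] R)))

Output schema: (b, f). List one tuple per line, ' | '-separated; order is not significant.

Stepwise |·|:
  S → 6
  σ[f=5](S) → 0
  S → 6
  R → 6
  (S ⋈[b=d] R) → 2
  π[b,f]((S ⋈[b=d] R)) → 2
  (σ[f=5](S) ∪ π[b,f]((S ⋈[b=d] R))) → 2

== RESULT ==
b | f
9 | 6
9 | 9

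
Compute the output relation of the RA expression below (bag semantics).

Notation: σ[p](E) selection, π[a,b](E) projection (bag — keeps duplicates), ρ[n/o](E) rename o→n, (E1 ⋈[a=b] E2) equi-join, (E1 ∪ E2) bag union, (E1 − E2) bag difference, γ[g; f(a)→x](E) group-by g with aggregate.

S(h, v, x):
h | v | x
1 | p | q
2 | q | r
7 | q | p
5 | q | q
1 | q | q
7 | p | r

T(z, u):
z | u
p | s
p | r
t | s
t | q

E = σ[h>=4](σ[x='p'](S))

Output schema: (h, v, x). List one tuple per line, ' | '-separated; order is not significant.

Per-node cardinality:
  S → 6
  σ[x='p'](S) → 1
  σ[h>=4](σ[x='p'](S)) → 1

== RESULT ==
h | v | x
7 | q | p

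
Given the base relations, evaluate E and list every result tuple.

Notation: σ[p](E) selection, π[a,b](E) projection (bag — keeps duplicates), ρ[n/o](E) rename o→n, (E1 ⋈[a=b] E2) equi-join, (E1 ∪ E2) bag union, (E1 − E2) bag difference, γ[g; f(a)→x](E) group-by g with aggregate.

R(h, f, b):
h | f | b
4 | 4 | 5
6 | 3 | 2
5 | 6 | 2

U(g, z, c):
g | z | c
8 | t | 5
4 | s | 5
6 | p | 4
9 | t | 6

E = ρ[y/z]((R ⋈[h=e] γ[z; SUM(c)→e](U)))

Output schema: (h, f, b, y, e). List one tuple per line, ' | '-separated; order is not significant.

Stepwise |·|:
  R → 3
  U → 4
  γ[z; SUM(c)→e](U) → 3
  (R ⋈[h=e] γ[z; SUM(c)→e](U)) → 2
  ρ[y/z]((R ⋈[h=e] γ[z; SUM(c)→e](U))) → 2

== RESULT ==
h | f | b | y | e
4 | 4 | 5 | p | 4
5 | 6 | 2 | s | 5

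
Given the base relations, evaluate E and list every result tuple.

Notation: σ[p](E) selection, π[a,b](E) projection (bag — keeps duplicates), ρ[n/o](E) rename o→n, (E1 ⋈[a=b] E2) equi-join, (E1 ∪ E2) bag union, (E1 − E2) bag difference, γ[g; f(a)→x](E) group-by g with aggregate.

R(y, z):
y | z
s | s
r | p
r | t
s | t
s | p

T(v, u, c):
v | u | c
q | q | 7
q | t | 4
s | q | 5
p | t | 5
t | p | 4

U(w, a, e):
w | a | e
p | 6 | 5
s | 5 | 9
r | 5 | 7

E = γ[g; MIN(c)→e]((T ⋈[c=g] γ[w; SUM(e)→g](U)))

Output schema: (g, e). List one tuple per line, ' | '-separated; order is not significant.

Subexpression sizes:
  T → 5
  U → 3
  γ[w; SUM(e)→g](U) → 3
  (T ⋈[c=g] γ[w; SUM(e)→g](U)) → 3
  γ[g; MIN(c)→e]((T ⋈[c=g] γ[w; SUM(e)→g](U))) → 2

== RESULT ==
g | e
5 | 5
7 | 7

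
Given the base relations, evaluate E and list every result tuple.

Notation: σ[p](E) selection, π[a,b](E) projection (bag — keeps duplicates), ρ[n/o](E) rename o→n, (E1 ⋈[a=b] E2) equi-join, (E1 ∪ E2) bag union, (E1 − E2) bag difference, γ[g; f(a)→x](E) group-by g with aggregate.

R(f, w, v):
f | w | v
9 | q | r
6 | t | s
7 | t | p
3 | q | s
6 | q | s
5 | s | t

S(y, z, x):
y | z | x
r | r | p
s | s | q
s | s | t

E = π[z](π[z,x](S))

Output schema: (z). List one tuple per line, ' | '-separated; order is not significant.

Subexpression sizes:
  S → 3
  π[z,x](S) → 3
  π[z](π[z,x](S)) → 3

== RESULT ==
z
r
s
s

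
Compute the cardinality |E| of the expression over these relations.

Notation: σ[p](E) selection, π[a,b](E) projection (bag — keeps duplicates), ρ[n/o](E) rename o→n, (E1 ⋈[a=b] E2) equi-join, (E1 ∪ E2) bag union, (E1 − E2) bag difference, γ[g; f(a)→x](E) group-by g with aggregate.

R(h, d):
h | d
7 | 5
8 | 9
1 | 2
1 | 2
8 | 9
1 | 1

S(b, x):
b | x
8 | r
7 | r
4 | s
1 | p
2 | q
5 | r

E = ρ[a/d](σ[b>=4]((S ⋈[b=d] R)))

Stepwise |·|:
  S → 6
  R → 6
  (S ⋈[b=d] R) → 4
  σ[b>=4]((S ⋈[b=d] R)) → 1
  ρ[a/d](σ[b>=4]((S ⋈[b=d] R))) → 1

|E| = 1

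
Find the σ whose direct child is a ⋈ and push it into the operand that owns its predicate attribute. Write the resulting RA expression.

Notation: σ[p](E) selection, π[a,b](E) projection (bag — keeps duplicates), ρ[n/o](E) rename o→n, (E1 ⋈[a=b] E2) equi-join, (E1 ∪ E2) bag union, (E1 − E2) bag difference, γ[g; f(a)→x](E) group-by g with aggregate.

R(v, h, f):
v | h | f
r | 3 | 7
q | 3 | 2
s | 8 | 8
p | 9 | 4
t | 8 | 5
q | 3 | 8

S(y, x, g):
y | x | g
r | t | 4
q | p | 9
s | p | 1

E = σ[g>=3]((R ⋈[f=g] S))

σ filters on g, owned by the right side.
E' = (R ⋈[f=g] σ[g>=3](S))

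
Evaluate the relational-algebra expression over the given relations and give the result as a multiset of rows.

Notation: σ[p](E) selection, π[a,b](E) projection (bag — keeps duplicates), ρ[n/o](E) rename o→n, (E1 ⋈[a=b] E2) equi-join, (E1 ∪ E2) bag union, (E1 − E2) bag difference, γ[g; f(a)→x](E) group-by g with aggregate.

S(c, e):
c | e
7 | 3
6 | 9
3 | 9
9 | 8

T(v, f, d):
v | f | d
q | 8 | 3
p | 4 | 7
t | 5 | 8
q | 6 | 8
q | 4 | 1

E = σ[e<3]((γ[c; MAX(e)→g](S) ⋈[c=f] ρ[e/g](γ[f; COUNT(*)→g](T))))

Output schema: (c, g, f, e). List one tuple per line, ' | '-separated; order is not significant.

Stepwise |·|:
  S → 4
  γ[c; MAX(e)→g](S) → 4
  T → 5
  γ[f; COUNT(*)→g](T) → 4
  ρ[e/g](γ[f; COUNT(*)→g](T)) → 4
  (γ[c; MAX(e)→g](S) ⋈[c=f] ρ[e/g](γ[f; COUNT(*)→g](T))) → 1
  σ[e<3]((γ[c; MAX(e)→g](S) ⋈[c=f] ρ[e/g](γ[f; COUNT(*)→g](T)))) → 1

== RESULT ==
c | g | f | e
6 | 9 | 6 | 1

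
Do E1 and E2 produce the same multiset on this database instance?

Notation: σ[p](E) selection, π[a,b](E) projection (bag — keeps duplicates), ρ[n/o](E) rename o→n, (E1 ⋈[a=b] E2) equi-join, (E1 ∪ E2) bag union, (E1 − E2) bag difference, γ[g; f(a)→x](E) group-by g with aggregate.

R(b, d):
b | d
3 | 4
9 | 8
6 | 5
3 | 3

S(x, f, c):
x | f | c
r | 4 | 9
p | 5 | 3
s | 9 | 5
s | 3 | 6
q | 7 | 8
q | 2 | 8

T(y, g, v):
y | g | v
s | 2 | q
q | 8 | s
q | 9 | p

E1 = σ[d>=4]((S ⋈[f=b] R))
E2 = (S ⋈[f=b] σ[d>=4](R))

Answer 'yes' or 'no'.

E1 row counts bottom-up:
  S → 6
  R → 4
  (S ⋈[f=b] R) → 3
  σ[d>=4]((S ⋈[f=b] R)) → 2
E2 row counts bottom-up:
  S → 6
  R → 4
  σ[d>=4](R) → 3
  (S ⋈[f=b] σ[d>=4](R)) → 2

E1 and E2 produce the same multiset:
x | f | c | b | d
s | 3 | 6 | 3 | 4
s | 9 | 5 | 9 | 8

yes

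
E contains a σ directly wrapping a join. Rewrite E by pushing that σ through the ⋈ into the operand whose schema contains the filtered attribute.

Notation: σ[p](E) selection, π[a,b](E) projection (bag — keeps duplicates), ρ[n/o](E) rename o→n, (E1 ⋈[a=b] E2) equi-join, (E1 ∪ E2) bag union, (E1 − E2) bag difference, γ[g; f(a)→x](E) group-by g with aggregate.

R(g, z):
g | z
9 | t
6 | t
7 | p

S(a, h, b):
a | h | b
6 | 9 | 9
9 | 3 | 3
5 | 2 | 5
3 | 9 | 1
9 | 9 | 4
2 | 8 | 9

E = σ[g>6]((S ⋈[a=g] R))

σ filters on g, owned by the right side.
E' = (S ⋈[a=g] σ[g>6](R))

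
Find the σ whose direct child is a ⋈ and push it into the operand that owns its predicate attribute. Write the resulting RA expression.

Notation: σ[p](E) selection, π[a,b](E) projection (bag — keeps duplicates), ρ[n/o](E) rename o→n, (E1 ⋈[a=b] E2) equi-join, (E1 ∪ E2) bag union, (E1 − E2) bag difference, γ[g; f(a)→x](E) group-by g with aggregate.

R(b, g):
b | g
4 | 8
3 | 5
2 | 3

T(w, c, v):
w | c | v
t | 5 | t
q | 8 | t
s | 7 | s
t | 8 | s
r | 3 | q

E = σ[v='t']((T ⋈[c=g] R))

σ filters on v, owned by the left side.
E' = (σ[v='t'](T) ⋈[c=g] R)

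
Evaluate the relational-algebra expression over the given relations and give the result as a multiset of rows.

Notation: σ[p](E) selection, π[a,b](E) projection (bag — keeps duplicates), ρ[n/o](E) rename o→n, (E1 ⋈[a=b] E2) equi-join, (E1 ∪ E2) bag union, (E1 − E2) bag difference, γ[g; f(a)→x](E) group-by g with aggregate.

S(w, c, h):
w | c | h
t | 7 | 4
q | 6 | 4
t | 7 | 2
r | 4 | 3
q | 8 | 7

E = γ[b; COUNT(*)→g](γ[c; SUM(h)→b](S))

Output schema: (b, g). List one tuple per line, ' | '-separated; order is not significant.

Row counts bottom-up:
  S → 5
  γ[c; SUM(h)→b](S) → 4
  γ[b; COUNT(*)→g](γ[c; SUM(h)→b](S)) → 4

== RESULT ==
b | g
3 | 1
4 | 1
6 | 1
7 | 1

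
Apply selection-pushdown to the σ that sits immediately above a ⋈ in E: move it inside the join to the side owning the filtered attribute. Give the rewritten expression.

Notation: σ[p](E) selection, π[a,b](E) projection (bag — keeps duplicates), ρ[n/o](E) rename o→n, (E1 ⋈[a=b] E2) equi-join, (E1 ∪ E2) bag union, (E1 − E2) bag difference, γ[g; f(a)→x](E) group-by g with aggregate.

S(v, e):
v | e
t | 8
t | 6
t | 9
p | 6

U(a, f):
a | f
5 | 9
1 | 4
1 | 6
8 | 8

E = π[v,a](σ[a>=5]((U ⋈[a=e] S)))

σ filters on a, owned by the left side.
E' = π[v,a]((σ[a>=5](U) ⋈[a=e] S))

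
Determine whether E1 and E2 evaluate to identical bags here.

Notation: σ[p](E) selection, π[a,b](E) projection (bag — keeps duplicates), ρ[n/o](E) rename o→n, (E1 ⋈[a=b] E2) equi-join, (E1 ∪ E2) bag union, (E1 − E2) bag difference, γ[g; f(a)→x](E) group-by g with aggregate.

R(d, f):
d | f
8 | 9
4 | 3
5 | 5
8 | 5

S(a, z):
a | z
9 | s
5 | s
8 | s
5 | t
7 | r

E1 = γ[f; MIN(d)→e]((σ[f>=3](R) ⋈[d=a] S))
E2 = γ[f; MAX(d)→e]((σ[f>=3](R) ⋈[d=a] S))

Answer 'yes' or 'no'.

E1 stepwise |·|:
  R → 4
  σ[f>=3](R) → 4
  S → 5
  (σ[f>=3](R) ⋈[d=a] S) → 4
  γ[f; MIN(d)→e]((σ[f>=3](R) ⋈[d=a] S)) → 2
E2 stepwise |·|:
  R → 4
  σ[f>=3](R) → 4
  S → 5
  (σ[f>=3](R) ⋈[d=a] S) → 4
  γ[f; MAX(d)→e]((σ[f>=3](R) ⋈[d=a] S)) → 2

E1 result:
f | e
5 | 5
9 | 8
E2 result:
f | e
5 | 8
9 | 8
Witness: (5, 5) appears 1× in E1 but 0× in E2.

no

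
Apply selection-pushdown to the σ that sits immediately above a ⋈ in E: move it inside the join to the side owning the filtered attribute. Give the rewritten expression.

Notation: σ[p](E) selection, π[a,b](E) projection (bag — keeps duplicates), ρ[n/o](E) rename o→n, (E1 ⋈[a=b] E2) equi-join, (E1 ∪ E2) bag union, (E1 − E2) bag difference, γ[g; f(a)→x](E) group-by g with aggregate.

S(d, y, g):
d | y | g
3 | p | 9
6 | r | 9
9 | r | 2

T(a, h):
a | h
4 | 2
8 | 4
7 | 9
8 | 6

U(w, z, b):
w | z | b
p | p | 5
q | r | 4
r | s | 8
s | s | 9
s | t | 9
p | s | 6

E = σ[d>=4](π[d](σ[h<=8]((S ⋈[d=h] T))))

σ filters on h, owned by the right side.
E' = σ[d>=4](π[d]((S ⋈[d=h] σ[h<=8](T))))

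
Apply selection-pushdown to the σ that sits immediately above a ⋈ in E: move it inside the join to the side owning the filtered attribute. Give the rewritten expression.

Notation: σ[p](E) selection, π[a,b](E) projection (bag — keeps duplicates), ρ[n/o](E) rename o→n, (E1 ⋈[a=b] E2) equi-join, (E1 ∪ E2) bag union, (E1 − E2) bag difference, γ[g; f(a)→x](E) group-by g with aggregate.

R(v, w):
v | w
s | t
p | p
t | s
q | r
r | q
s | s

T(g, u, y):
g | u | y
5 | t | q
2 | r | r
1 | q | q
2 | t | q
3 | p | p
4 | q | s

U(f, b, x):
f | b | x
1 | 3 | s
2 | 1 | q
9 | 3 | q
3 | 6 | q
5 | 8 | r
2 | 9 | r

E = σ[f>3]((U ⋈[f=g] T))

σ filters on f, owned by the left side.
E' = (σ[f>3](U) ⋈[f=g] T)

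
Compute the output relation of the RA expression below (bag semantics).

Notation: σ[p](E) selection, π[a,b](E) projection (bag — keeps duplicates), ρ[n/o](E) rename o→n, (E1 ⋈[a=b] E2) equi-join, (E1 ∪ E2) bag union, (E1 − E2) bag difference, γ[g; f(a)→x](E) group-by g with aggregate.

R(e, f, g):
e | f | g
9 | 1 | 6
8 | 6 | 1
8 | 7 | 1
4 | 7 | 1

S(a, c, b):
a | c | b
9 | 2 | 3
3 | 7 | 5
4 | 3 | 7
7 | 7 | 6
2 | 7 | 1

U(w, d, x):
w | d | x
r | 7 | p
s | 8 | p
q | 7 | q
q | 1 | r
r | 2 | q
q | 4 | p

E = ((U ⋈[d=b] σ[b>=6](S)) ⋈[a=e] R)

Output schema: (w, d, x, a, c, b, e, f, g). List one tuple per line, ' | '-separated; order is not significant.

Row counts bottom-up:
  U → 6
  S → 5
  σ[b>=6](S) → 2
  (U ⋈[d=b] σ[b>=6](S)) → 2
  R → 4
  ((U ⋈[d=b] σ[b>=6](S)) ⋈[a=e] R) → 2

== RESULT ==
w | d | x | a | c | b | e | f | g
q | 7 | q | 4 | 3 | 7 | 4 | 7 | 1
r | 7 | p | 4 | 3 | 7 | 4 | 7 | 1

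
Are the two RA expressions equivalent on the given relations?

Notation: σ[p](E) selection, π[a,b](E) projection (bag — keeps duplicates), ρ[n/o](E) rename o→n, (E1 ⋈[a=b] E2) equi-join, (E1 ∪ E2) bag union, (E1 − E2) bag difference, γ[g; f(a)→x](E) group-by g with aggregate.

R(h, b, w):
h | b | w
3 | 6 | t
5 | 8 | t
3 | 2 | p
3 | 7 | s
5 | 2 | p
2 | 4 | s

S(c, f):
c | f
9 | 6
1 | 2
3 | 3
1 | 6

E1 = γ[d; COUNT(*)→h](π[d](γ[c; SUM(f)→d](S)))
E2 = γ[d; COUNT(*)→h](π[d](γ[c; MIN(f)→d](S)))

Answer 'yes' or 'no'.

E1 subexpression sizes:
  S → 4
  γ[c; SUM(f)→d](S) → 3
  π[d](γ[c; SUM(f)→d](S)) → 3
  γ[d; COUNT(*)→h](π[d](γ[c; SUM(f)→d](S))) → 3
E2 subexpression sizes:
  S → 4
  γ[c; MIN(f)→d](S) → 3
  π[d](γ[c; MIN(f)→d](S)) → 3
  γ[d; COUNT(*)→h](π[d](γ[c; MIN(f)→d](S))) → 3

E1 result:
d | h
3 | 1
6 | 1
8 | 1
E2 result:
d | h
2 | 1
3 | 1
6 | 1
Witness: (2, 1) appears 0× in E1 but 1× in E2.

no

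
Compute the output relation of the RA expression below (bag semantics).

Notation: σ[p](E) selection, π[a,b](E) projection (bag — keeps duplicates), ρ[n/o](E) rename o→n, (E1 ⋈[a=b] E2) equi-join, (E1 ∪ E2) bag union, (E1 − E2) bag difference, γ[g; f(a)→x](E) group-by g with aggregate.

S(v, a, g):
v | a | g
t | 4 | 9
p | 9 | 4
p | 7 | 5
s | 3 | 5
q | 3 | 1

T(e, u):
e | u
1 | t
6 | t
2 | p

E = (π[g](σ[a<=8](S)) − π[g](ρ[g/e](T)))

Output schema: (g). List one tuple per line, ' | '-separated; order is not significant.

Per-node cardinality:
  S → 5
  σ[a<=8](S) → 4
  π[g](σ[a<=8](S)) → 4
  T → 3
  ρ[g/e](T) → 3
  π[g](ρ[g/e](T)) → 3
  (π[g](σ[a<=8](S)) − π[g](ρ[g/e](T))) → 3

== RESULT ==
g
5
5
9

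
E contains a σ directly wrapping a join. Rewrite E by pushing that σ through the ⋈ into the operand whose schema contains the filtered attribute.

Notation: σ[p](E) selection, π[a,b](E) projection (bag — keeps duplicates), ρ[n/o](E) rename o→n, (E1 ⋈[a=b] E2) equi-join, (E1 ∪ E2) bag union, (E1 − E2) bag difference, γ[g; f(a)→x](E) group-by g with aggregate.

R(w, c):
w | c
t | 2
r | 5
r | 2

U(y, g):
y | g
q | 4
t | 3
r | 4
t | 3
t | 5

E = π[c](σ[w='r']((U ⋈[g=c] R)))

σ filters on w, owned by the right side.
E' = π[c]((U ⋈[g=c] σ[w='r'](R)))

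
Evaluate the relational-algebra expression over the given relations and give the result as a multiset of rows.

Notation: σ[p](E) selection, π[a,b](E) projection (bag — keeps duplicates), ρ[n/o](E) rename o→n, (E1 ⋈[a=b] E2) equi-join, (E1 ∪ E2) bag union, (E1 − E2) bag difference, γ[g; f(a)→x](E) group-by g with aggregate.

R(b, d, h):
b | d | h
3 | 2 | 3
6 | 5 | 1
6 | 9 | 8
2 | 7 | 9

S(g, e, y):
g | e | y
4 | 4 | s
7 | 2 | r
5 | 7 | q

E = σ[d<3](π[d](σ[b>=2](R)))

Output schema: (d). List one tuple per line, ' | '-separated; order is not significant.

Row counts bottom-up:
  R → 4
  σ[b>=2](R) → 4
  π[d](σ[b>=2](R)) → 4
  σ[d<3](π[d](σ[b>=2](R))) → 1

== RESULT ==
d
2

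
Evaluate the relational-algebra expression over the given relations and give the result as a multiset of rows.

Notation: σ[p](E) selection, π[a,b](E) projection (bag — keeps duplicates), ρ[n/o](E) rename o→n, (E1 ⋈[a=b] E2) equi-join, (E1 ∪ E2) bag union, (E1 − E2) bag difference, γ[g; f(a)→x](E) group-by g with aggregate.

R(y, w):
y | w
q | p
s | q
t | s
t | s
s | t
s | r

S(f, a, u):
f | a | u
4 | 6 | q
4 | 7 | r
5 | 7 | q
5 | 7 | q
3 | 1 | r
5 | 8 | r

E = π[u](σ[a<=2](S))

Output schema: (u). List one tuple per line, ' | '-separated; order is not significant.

Stepwise |·|:
  S → 6
  σ[a<=2](S) → 1
  π[u](σ[a<=2](S)) → 1

== RESULT ==
u
r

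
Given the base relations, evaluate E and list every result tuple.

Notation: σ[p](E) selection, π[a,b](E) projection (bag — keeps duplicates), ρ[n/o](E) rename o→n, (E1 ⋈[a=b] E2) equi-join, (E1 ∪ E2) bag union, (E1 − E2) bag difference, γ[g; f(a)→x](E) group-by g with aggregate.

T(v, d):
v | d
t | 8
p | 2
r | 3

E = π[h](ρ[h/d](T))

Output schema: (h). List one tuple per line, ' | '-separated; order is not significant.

Subexpression sizes:
  T → 3
  ρ[h/d](T) → 3
  π[h](ρ[h/d](T)) → 3

== RESULT ==
h
2
3
8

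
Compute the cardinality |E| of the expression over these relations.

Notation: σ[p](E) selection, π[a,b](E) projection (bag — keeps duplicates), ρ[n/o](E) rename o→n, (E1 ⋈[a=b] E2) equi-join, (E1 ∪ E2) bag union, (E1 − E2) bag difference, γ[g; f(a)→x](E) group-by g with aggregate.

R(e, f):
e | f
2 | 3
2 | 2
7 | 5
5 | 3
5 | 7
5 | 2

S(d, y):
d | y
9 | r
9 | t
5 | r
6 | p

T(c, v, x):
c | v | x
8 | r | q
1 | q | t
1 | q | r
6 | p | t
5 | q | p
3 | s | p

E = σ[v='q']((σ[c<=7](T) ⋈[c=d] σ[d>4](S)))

Subexpression sizes:
  T → 6
  σ[c<=7](T) → 5
  S → 4
  σ[d>4](S) → 4
  (σ[c<=7](T) ⋈[c=d] σ[d>4](S)) → 2
  σ[v='q']((σ[c<=7](T) ⋈[c=d] σ[d>4](S))) → 1

|E| = 1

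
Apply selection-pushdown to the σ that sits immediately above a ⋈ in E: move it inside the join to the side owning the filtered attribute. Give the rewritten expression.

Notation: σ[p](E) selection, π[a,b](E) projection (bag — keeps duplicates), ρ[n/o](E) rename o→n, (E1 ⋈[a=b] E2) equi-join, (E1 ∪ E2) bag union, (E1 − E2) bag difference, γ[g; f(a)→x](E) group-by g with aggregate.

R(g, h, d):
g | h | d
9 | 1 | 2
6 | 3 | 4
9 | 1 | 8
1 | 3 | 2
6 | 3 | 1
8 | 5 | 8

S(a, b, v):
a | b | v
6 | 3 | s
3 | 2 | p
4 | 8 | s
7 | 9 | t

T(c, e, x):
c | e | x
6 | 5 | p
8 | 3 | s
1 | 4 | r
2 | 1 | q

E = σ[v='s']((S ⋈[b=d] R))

σ filters on v, owned by the left side.
E' = (σ[v='s'](S) ⋈[b=d] R)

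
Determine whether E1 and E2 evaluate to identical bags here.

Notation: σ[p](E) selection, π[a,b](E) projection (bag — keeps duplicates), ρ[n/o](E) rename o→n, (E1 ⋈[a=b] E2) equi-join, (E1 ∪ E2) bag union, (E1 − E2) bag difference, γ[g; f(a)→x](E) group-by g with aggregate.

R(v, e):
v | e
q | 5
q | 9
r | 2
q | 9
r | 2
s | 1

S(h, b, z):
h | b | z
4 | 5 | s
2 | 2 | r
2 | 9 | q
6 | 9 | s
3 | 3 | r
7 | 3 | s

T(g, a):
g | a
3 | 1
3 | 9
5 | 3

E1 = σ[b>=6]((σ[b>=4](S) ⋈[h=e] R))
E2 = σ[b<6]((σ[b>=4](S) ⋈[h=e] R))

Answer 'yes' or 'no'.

E1 stepwise |·|:
  S → 6
  σ[b>=4](S) → 3
  R → 6
  (σ[b>=4](S) ⋈[h=e] R) → 2
  σ[b>=6]((σ[b>=4](S) ⋈[h=e] R)) → 2
E2 stepwise |·|:
  S → 6
  σ[b>=4](S) → 3
  R → 6
  (σ[b>=4](S) ⋈[h=e] R) → 2
  σ[b<6]((σ[b>=4](S) ⋈[h=e] R)) → 0

E1 result:
h | b | z | v | e
2 | 9 | q | r | 2
2 | 9 | q | r | 2
E2 result:
h | b | z | v | e
(0 rows)
Witness: (2, 9, 'q', 'r', 2) appears 2× in E1 but 0× in E2.

no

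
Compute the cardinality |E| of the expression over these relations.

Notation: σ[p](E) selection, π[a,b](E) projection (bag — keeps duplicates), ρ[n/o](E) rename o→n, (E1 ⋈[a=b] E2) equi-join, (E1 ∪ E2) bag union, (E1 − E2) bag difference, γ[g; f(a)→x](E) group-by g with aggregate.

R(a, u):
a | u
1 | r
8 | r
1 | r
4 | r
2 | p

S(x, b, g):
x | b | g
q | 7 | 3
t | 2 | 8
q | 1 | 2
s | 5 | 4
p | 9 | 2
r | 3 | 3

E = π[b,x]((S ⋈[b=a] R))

Stepwise |·|:
  S → 6
  R → 5
  (S ⋈[b=a] R) → 3
  π[b,x]((S ⋈[b=a] R)) → 3

|E| = 3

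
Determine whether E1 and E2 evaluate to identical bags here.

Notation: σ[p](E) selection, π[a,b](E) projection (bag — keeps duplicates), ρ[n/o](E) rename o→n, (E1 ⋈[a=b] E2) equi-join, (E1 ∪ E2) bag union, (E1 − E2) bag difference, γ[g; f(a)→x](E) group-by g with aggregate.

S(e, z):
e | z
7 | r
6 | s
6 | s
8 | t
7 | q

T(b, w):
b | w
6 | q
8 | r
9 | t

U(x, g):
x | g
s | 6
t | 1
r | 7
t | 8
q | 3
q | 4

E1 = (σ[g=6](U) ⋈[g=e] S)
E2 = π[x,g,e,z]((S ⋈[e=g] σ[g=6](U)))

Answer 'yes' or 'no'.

E1 row counts bottom-up:
  U → 6
  σ[g=6](U) → 1
  S → 5
  (σ[g=6](U) ⋈[g=e] S) → 2
E2 row counts bottom-up:
  S → 5
  U → 6
  σ[g=6](U) → 1
  (S ⋈[e=g] σ[g=6](U)) → 2
  π[x,g,e,z]((S ⋈[e=g] σ[g=6](U))) → 2

E1 and E2 produce the same multiset:
x | g | e | z
s | 6 | 6 | s
s | 6 | 6 | s

yes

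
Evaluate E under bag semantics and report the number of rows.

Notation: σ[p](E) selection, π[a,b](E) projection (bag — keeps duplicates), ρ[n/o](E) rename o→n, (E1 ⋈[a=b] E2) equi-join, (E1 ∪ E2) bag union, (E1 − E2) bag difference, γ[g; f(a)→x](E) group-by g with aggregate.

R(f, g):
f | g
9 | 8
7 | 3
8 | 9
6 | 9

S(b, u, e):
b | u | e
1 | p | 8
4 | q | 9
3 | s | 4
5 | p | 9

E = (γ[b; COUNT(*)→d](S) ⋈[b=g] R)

Per-node cardinality:
  S → 4
  γ[b; COUNT(*)→d](S) → 4
  R → 4
  (γ[b; COUNT(*)→d](S) ⋈[b=g] R) → 1

|E| = 1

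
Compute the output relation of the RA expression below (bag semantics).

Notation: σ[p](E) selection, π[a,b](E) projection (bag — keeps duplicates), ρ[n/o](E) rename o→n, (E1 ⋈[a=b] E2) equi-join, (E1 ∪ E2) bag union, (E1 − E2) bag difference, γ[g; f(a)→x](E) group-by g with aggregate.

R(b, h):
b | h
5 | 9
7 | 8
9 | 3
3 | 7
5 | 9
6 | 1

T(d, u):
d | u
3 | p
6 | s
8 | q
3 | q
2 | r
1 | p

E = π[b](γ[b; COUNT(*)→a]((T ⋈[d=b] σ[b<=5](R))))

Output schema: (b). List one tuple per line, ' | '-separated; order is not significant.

Subexpression sizes:
  T → 6
  R → 6
  σ[b<=5](R) → 3
  (T ⋈[d=b] σ[b<=5](R)) → 2
  γ[b; COUNT(*)→a]((T ⋈[d=b] σ[b<=5](R))) → 1
  π[b](γ[b; COUNT(*)→a]((T ⋈[d=b] σ[b<=5](R)))) → 1

== RESULT ==
b
3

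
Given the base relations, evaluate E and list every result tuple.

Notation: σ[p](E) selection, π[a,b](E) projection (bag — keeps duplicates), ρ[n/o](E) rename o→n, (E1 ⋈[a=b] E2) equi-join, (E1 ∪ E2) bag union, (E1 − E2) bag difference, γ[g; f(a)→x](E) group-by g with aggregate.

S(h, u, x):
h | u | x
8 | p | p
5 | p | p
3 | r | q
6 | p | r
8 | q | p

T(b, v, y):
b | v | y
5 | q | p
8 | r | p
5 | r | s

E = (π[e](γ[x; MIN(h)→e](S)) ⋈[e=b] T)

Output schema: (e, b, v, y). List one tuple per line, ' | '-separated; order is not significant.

Subexpression sizes:
  S → 5
  γ[x; MIN(h)→e](S) → 3
  π[e](γ[x; MIN(h)→e](S)) → 3
  T → 3
  (π[e](γ[x; MIN(h)→e](S)) ⋈[e=b] T) → 2

== RESULT ==
e | b | v | y
5 | 5 | q | p
5 | 5 | r | s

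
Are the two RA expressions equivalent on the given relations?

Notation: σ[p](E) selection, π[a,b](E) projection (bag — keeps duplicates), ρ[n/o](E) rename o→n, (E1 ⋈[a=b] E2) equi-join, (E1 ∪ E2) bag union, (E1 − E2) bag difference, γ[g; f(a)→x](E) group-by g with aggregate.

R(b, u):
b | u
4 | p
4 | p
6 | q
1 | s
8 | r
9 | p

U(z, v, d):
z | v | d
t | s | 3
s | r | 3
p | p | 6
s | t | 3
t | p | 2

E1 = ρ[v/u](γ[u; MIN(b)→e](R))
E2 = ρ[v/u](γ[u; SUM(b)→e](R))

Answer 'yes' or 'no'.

E1 subexpression sizes:
  R → 6
  γ[u; MIN(b)→e](R) → 4
  ρ[v/u](γ[u; MIN(b)→e](R)) → 4
E2 subexpression sizes:
  R → 6
  γ[u; SUM(b)→e](R) → 4
  ρ[v/u](γ[u; SUM(b)→e](R)) → 4

E1 result:
v | e
p | 4
q | 6
r | 8
s | 1
E2 result:
v | e
p | 17
q | 6
r | 8
s | 1
Witness: ('p', 4) appears 1× in E1 but 0× in E2.

no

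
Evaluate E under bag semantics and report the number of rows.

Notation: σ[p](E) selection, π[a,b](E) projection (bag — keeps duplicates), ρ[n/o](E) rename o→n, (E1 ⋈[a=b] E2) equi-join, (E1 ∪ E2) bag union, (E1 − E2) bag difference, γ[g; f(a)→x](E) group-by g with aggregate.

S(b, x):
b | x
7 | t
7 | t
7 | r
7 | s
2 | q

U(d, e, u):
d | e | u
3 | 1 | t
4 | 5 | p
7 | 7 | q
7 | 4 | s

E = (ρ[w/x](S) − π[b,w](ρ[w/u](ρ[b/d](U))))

Row counts bottom-up:
  S → 5
  ρ[w/x](S) → 5
  U → 4
  ρ[b/d](U) → 4
  ρ[w/u](ρ[b/d](U)) → 4
  π[b,w](ρ[w/u](ρ[b/d](U))) → 4
  (ρ[w/x](S) − π[b,w](ρ[w/u](ρ[b/d](U)))) → 4

|E| = 4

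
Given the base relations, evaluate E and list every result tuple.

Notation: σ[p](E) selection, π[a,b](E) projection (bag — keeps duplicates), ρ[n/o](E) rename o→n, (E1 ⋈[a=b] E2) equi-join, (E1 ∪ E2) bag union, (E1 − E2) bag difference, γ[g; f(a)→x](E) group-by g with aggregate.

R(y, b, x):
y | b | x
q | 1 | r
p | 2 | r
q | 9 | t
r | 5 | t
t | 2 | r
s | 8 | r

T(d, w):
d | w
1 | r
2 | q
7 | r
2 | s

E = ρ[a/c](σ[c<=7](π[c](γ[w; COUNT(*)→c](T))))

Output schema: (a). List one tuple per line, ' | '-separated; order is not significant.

Row counts bottom-up:
  T → 4
  γ[w; COUNT(*)→c](T) → 3
  π[c](γ[w; COUNT(*)→c](T)) → 3
  σ[c<=7](π[c](γ[w; COUNT(*)→c](T))) → 3
  ρ[a/c](σ[c<=7](π[c](γ[w; COUNT(*)→c](T)))) → 3

== RESULT ==
a
1
1
2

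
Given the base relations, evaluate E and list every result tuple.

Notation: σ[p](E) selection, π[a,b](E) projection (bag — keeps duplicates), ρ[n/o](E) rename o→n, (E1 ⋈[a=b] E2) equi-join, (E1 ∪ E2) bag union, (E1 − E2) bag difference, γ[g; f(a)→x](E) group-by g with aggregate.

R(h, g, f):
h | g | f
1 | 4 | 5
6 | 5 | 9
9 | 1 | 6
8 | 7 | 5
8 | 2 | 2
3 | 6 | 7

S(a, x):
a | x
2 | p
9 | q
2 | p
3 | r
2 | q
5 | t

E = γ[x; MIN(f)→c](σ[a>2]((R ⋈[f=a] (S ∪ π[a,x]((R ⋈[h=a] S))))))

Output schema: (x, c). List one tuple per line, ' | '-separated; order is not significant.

Subexpression sizes:
  R → 6
  S → 6
  R → 6
  S → 6
  (R ⋈[h=a] S) → 2
  π[a,x]((R ⋈[h=a] S)) → 2
  (S ∪ π[a,x]((R ⋈[h=a] S))) → 8
  (R ⋈[f=a] (S ∪ π[a,x]((R ⋈[h=a] S)))) → 7
  σ[a>2]((R ⋈[f=a] (S ∪ π[a,x]((R ⋈[h=a] S))))) → 4
  γ[x; MIN(f)→c](σ[a>2]((R ⋈[f=a] (S ∪ π[a,x]((R ⋈[h=a] S)))))) → 2

== RESULT ==
x | c
q | 9
t | 5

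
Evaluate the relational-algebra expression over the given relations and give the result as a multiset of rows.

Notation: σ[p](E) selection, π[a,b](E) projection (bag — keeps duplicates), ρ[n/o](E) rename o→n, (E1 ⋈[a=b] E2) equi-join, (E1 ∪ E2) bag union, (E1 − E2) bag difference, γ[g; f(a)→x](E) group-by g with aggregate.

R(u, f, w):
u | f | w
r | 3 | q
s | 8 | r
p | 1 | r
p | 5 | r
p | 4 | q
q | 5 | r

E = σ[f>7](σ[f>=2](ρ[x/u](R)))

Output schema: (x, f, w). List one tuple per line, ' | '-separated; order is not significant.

Row counts bottom-up:
  R → 6
  ρ[x/u](R) → 6
  σ[f>=2](ρ[x/u](R)) → 5
  σ[f>7](σ[f>=2](ρ[x/u](R))) → 1

== RESULT ==
x | f | w
s | 8 | r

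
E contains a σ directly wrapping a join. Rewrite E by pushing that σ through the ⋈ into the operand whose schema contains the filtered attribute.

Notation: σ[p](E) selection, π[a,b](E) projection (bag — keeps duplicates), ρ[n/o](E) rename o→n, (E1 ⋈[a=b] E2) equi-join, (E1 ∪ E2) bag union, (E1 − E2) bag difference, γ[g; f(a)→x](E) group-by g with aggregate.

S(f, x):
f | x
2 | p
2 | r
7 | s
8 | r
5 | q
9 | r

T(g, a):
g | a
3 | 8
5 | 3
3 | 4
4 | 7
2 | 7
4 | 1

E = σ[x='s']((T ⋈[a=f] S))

σ filters on x, owned by the right side.
E' = (T ⋈[a=f] σ[x='s'](S))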